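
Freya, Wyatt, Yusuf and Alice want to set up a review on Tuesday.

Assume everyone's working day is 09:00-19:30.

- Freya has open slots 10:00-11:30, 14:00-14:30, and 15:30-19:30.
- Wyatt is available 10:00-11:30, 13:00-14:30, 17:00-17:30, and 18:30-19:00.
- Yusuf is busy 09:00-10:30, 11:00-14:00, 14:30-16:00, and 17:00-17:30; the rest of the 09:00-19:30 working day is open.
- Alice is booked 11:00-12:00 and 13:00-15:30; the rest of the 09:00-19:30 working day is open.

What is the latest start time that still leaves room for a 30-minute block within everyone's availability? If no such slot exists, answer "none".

Yusuf free within 09:00–19:30: 10:30–11:00, 14:00–14:30, 16:00–17:00, 17:30–19:30.
Alice free within 09:00–19:30: 09:00–11:00, 12:00–13:00, 15:30–19:30.
Freya ∩ Wyatt: 10:00–11:30, 14:00–14:30, 17:00–17:30, 18:30–19:00.
Freya ∩ Wyatt ∩ Yusuf: 10:30–11:00, 14:00–14:30, 18:30–19:00.
Freya ∩ Wyatt ∩ Yusuf ∩ Alice: 10:30–11:00, 18:30–19:00.
Windows ≥ 30 min: 10:30–11:00, 18:30–19:00.
Latest start in the last window 18:30–19:00 is 19:00 − 30 min = 18:30.

18:30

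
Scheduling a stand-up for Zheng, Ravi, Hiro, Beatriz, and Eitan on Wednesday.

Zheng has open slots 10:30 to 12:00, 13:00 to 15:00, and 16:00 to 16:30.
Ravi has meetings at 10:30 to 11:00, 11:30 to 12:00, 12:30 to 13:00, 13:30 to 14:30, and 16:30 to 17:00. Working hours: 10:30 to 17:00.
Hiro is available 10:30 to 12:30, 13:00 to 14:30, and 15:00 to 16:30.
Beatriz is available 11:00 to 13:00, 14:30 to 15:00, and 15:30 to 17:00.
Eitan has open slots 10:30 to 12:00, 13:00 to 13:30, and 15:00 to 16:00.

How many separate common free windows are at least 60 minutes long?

Ravi free within 10:30–17:00: 11:00–11:30, 12:00–12:30, 13:00–13:30, 14:30–16:30.
Zheng ∩ Ravi: 11:00–11:30, 13:00–13:30, 14:30–15:00, 16:00–16:30.
Zheng ∩ Ravi ∩ Hiro: 11:00–11:30, 13:00–13:30, 16:00–16:30.
Zheng ∩ Ravi ∩ Hiro ∩ Beatriz: 11:00–11:30, 16:00–16:30.
Zheng ∩ Ravi ∩ Hiro ∩ Beatriz ∩ Eitan: 11:00–11:30.
Windows ≥ 60 min: (none).
That's 0 windows.

0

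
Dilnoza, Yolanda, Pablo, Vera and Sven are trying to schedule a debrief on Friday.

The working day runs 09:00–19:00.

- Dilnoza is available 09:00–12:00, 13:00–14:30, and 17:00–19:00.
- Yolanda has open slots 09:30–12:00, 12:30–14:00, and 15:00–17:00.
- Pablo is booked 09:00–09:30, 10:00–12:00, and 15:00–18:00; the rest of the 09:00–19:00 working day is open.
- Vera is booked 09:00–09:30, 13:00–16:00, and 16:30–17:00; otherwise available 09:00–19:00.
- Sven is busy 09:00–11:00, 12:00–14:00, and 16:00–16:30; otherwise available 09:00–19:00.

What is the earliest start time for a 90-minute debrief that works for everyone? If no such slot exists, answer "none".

Pablo free within 09:00–19:00: 09:30–10:00, 12:00–15:00, 18:00–19:00.
Vera free within 09:00–19:00: 09:30–13:00, 16:00–16:30, 17:00–19:00.
Sven free within 09:00–19:00: 11:00–12:00, 14:00–16:00, 16:30–19:00.
Dilnoza ∩ Yolanda: 09:30–12:00, 13:00–14:00.
Dilnoza ∩ Yolanda ∩ Pablo: 09:30–10:00, 13:00–14:00.
Dilnoza ∩ Yolanda ∩ Pablo ∩ Vera: 09:30–10:00.
Dilnoza ∩ Yolanda ∩ Pablo ∩ Vera ∩ Sven: (none).
Windows ≥ 90 min: (none).

none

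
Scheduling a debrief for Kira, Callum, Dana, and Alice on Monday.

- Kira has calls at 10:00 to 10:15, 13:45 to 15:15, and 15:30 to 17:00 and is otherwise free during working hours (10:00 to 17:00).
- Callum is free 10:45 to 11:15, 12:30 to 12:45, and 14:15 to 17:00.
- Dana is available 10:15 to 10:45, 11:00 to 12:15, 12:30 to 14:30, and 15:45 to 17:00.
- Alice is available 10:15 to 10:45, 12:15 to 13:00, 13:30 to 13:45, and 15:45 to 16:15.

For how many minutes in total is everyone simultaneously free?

Kira free within 10:00–17:00: 10:15–13:45, 15:15–15:30.
Kira ∩ Callum: 10:45–11:15, 12:30–12:45, 15:15–15:30.
Kira ∩ Callum ∩ Dana: 11:00–11:15, 12:30–12:45.
Kira ∩ Callum ∩ Dana ∩ Alice: 12:30–12:45.
Total common minutes: 15.

15 minutes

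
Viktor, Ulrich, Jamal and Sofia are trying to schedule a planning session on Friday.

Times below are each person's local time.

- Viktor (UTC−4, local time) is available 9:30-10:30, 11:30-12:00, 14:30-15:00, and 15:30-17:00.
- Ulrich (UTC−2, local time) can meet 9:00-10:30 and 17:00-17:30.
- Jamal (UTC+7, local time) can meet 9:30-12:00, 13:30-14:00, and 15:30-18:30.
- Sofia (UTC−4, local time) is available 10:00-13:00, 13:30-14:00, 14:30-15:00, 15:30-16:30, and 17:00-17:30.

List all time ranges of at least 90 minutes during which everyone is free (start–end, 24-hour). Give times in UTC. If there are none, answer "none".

none

Viktor → UTC: 13:30–14:30, 15:30–16:00, 18:30–19:00, 19:30–21:00.
Ulrich → UTC: 11:00–12:30, 19:00–19:30.
Jamal → UTC: 02:30–05:00, 06:30–07:00, 08:30–11:30.
Sofia → UTC: 14:00–17:00, 17:30–18:00, 18:30–19:00, 19:30–20:30, 21:00–21:30.
Viktor ∩ Ulrich: (none).
Viktor ∩ Ulrich ∩ Jamal: (none).
Viktor ∩ Ulrich ∩ Jamal ∩ Sofia: (none).
Windows ≥ 90 min: (none).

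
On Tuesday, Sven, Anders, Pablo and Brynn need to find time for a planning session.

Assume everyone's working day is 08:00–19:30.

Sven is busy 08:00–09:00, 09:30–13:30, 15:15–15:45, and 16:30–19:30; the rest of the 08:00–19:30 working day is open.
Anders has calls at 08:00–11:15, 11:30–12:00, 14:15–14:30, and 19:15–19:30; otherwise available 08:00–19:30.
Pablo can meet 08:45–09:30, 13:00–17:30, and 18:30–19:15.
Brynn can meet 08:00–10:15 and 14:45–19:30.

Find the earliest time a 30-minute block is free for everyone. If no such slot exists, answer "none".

14:45

Sven free within 08:00–19:30: 09:00–09:30, 13:30–15:15, 15:45–16:30.
Anders free within 08:00–19:30: 11:15–11:30, 12:00–14:15, 14:30–19:15.
Sven ∩ Anders: 13:30–14:15, 14:30–15:15, 15:45–16:30.
Sven ∩ Anders ∩ Pablo: 13:30–14:15, 14:30–15:15, 15:45–16:30.
Sven ∩ Anders ∩ Pablo ∩ Brynn: 14:45–15:15, 15:45–16:30.
Windows ≥ 30 min: 14:45–15:15, 15:45–16:30.
Earliest such window starts at 14:45.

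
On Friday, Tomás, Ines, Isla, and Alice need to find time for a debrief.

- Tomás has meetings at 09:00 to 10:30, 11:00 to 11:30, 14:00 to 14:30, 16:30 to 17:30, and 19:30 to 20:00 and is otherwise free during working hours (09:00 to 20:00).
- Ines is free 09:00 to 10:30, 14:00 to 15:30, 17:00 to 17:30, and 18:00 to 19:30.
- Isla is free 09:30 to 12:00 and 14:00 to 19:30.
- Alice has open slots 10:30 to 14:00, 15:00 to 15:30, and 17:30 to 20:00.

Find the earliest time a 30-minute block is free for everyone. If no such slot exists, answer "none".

15:00

Tomás free within 09:00–20:00: 10:30–11:00, 11:30–14:00, 14:30–16:30, 17:30–19:30.
Tomás ∩ Ines: 14:30–15:30, 18:00–19:30.
Tomás ∩ Ines ∩ Isla: 14:30–15:30, 18:00–19:30.
Tomás ∩ Ines ∩ Isla ∩ Alice: 15:00–15:30, 18:00–19:30.
Windows ≥ 30 min: 15:00–15:30, 18:00–19:30.
Earliest such window starts at 15:00.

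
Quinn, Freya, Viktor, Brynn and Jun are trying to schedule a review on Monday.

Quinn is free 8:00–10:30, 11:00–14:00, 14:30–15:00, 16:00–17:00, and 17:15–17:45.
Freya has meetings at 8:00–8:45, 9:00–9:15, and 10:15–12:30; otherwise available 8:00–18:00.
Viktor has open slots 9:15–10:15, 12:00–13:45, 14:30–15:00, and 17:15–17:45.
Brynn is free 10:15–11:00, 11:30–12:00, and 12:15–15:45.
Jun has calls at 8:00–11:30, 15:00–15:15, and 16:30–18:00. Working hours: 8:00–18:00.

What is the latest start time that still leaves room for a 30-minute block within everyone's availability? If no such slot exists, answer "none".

14:30

Freya free within 08:00–18:00: 08:45–09:00, 09:15–10:15, 12:30–18:00.
Jun free within 08:00–18:00: 11:30–15:00, 15:15–16:30.
Quinn ∩ Freya: 08:45–09:00, 09:15–10:15, 12:30–14:00, 14:30–15:00, 16:00–17:00, 17:15–17:45.
Quinn ∩ Freya ∩ Viktor: 09:15–10:15, 12:30–13:45, 14:30–15:00, 17:15–17:45.
Quinn ∩ Freya ∩ Viktor ∩ Brynn: 12:30–13:45, 14:30–15:00.
Quinn ∩ Freya ∩ Viktor ∩ Brynn ∩ Jun: 12:30–13:45, 14:30–15:00.
Windows ≥ 30 min: 12:30–13:45, 14:30–15:00.
Latest start in the last window 14:30–15:00 is 15:00 − 30 min = 14:30.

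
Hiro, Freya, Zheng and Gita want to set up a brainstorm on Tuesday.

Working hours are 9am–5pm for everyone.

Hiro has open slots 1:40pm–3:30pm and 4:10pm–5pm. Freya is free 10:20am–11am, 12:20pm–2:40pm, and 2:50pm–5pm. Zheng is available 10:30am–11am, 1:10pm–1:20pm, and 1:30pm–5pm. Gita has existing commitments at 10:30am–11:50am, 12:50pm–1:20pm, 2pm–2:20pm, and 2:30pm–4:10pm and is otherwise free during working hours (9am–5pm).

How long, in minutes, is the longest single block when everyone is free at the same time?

50 minutes

Gita free within 09:00–17:00: 09:00–10:30, 11:50–12:50, 13:20–14:00, 14:20–14:30, 16:10–17:00.
Hiro ∩ Freya: 13:40–14:40, 14:50–15:30, 16:10–17:00.
Hiro ∩ Freya ∩ Zheng: 13:40–14:40, 14:50–15:30, 16:10–17:00.
Hiro ∩ Freya ∩ Zheng ∩ Gita: 13:40–14:00, 14:20–14:30, 16:10–17:00.
Common window lengths: 20, 10, 50 min; longest is 50.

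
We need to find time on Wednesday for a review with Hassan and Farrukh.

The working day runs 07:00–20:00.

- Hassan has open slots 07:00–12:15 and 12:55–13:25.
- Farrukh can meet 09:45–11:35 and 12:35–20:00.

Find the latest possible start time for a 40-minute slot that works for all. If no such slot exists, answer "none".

Hassan ∩ Farrukh: 09:45–11:35, 12:55–13:25.
Windows ≥ 40 min: 09:45–11:35.
Latest start in the last window 09:45–11:35 is 11:35 − 40 min = 10:55.

10:55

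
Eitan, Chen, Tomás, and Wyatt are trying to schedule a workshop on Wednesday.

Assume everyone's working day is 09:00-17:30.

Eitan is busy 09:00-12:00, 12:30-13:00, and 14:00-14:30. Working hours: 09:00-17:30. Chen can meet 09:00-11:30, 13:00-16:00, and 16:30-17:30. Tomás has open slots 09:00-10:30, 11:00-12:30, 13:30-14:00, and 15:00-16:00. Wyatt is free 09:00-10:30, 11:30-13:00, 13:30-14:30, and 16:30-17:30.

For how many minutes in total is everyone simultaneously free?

30 minutes

Eitan free within 09:00–17:30: 12:00–12:30, 13:00–14:00, 14:30–17:30.
Eitan ∩ Chen: 13:00–14:00, 14:30–16:00, 16:30–17:30.
Eitan ∩ Chen ∩ Tomás: 13:30–14:00, 15:00–16:00.
Eitan ∩ Chen ∩ Tomás ∩ Wyatt: 13:30–14:00.
Total common minutes: 30.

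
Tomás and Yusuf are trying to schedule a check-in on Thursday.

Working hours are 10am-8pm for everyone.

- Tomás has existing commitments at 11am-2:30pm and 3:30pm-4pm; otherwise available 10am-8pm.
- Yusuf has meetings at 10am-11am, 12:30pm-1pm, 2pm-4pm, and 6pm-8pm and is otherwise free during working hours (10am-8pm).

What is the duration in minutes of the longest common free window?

120 minutes

Tomás free within 10:00–20:00: 10:00–11:00, 14:30–15:30, 16:00–20:00.
Yusuf free within 10:00–20:00: 11:00–12:30, 13:00–14:00, 16:00–18:00.
Tomás ∩ Yusuf: 16:00–18:00.
Single common window of 120 minutes.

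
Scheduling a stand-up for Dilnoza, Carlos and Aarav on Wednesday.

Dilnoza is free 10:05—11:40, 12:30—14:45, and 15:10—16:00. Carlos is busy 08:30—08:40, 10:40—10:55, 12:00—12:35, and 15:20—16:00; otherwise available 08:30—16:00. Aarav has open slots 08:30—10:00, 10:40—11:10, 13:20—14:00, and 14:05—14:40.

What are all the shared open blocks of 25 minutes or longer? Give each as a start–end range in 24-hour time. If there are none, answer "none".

Carlos free within 08:30–16:00: 08:40–10:40, 10:55–12:00, 12:35–15:20.
Dilnoza ∩ Carlos: 10:05–10:40, 10:55–11:40, 12:35–14:45, 15:10–15:20.
Dilnoza ∩ Carlos ∩ Aarav: 10:55–11:10, 13:20–14:00, 14:05–14:40.
Windows ≥ 25 min: 13:20–14:00, 14:05–14:40.

13:20–14:00, 14:05–14:40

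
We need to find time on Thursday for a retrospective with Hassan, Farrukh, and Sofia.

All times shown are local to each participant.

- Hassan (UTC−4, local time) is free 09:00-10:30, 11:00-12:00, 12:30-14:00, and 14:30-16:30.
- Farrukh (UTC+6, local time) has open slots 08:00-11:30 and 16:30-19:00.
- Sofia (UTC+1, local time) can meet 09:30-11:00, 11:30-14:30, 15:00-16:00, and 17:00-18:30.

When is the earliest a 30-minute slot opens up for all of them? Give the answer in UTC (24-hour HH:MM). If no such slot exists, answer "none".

none

Hassan → UTC: 13:00–14:30, 15:00–16:00, 16:30–18:00, 18:30–20:30.
Farrukh → UTC: 02:00–05:30, 10:30–13:00.
Sofia → UTC: 08:30–10:00, 10:30–13:30, 14:00–15:00, 16:00–17:30.
Hassan ∩ Farrukh: (none).
Hassan ∩ Farrukh ∩ Sofia: (none).
Windows ≥ 30 min: (none).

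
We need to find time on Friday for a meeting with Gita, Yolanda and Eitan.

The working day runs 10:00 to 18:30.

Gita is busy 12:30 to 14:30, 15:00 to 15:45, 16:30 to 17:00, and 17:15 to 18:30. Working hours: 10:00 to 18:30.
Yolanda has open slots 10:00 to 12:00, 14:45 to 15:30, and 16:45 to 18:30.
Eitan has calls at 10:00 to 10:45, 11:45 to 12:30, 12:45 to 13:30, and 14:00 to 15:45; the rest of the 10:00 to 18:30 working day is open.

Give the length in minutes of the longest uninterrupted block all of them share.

60 minutes

Gita free within 10:00–18:30: 10:00–12:30, 14:30–15:00, 15:45–16:30, 17:00–17:15.
Eitan free within 10:00–18:30: 10:45–11:45, 12:30–12:45, 13:30–14:00, 15:45–18:30.
Gita ∩ Yolanda: 10:00–12:00, 14:45–15:00, 17:00–17:15.
Gita ∩ Yolanda ∩ Eitan: 10:45–11:45, 17:00–17:15.
Common window lengths: 60, 15 min; longest is 60.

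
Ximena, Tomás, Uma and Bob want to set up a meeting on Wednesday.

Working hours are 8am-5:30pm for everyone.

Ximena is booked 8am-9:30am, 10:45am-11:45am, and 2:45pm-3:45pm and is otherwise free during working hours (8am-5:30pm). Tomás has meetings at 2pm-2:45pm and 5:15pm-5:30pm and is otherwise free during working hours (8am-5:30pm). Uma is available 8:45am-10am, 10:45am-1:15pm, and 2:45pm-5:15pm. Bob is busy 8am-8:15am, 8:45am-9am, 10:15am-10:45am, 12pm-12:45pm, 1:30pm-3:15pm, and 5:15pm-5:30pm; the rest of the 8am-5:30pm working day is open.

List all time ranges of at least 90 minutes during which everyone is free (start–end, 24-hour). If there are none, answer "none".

Ximena free within 08:00–17:30: 09:30–10:45, 11:45–14:45, 15:45–17:30.
Tomás free within 08:00–17:30: 08:00–14:00, 14:45–17:15.
Bob free within 08:00–17:30: 08:15–08:45, 09:00–10:15, 10:45–12:00, 12:45–13:30, 15:15–17:15.
Ximena ∩ Tomás: 09:30–10:45, 11:45–14:00, 15:45–17:15.
Ximena ∩ Tomás ∩ Uma: 09:30–10:00, 11:45–13:15, 15:45–17:15.
Ximena ∩ Tomás ∩ Uma ∩ Bob: 09:30–10:00, 11:45–12:00, 12:45–13:15, 15:45–17:15.
Windows ≥ 90 min: 15:45–17:15.

15:45–17:15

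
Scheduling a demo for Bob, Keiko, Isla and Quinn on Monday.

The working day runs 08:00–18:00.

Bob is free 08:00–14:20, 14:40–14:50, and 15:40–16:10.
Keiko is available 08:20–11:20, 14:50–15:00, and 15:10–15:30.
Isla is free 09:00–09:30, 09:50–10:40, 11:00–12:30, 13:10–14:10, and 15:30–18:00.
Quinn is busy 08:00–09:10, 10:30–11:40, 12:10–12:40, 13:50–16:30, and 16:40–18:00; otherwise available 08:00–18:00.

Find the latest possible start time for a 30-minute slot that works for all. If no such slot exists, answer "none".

Quinn free within 08:00–18:00: 09:10–10:30, 11:40–12:10, 12:40–13:50, 16:30–16:40.
Bob ∩ Keiko: 08:20–11:20.
Bob ∩ Keiko ∩ Isla: 09:00–09:30, 09:50–10:40, 11:00–11:20.
Bob ∩ Keiko ∩ Isla ∩ Quinn: 09:10–09:30, 09:50–10:30.
Windows ≥ 30 min: 09:50–10:30.
Latest start in the last window 09:50–10:30 is 10:30 − 30 min = 10:00.

10:00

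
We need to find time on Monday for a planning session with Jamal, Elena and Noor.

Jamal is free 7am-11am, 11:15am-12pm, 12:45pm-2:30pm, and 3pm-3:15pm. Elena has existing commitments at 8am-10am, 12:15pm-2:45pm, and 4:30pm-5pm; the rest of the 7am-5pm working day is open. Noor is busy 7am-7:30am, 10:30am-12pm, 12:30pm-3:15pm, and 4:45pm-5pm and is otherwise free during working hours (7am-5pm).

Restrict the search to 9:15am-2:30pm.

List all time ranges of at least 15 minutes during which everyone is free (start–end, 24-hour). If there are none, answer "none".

10:00–10:30

Elena free within 07:00–17:00: 07:00–08:00, 10:00–12:15, 14:45–16:30.
Noor free within 07:00–17:00: 07:30–10:30, 12:00–12:30, 15:15–16:45.
Jamal ∩ Elena: 07:00–08:00, 10:00–11:00, 11:15–12:00, 15:00–15:15.
Jamal ∩ Elena ∩ Noor: 07:30–08:00, 10:00–10:30.
Restricted to 09:15–14:30: 10:00–10:30.
Windows ≥ 15 min: 10:00–10:30.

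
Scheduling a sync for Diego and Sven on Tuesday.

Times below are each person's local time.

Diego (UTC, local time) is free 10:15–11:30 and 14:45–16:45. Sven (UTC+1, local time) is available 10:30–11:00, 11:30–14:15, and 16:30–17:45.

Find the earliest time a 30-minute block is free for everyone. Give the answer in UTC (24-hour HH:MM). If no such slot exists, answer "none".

Diego → UTC: 10:15–11:30, 14:45–16:45.
Sven → UTC: 09:30–10:00, 10:30–13:15, 15:30–16:45.
Diego ∩ Sven: 10:30–11:30, 15:30–16:45.
Windows ≥ 30 min: 10:30–11:30, 15:30–16:45.
Earliest such window starts at 10:30.

10:30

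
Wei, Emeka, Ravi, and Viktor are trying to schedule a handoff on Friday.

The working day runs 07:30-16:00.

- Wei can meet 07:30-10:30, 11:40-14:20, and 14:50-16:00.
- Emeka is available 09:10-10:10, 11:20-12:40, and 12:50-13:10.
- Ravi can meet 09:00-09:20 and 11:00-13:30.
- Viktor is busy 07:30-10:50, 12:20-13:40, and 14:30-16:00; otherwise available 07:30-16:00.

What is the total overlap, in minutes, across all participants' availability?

40 minutes

Viktor free within 07:30–16:00: 10:50–12:20, 13:40–14:30.
Wei ∩ Emeka: 09:10–10:10, 11:40–12:40, 12:50–13:10.
Wei ∩ Emeka ∩ Ravi: 09:10–09:20, 11:40–12:40, 12:50–13:10.
Wei ∩ Emeka ∩ Ravi ∩ Viktor: 11:40–12:20.
Total common minutes: 40.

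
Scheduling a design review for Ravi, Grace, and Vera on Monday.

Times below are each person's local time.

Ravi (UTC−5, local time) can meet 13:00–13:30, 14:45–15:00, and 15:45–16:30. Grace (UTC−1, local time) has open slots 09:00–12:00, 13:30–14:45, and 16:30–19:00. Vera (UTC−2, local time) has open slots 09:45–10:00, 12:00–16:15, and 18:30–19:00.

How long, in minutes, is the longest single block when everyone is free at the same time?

15 minutes

Ravi → UTC: 18:00–18:30, 19:45–20:00, 20:45–21:30.
Grace → UTC: 10:00–13:00, 14:30–15:45, 17:30–20:00.
Vera → UTC: 11:45–12:00, 14:00–18:15, 20:30–21:00.
Ravi ∩ Grace: 18:00–18:30, 19:45–20:00.
Ravi ∩ Grace ∩ Vera: 18:00–18:15.
Single common window of 15 minutes.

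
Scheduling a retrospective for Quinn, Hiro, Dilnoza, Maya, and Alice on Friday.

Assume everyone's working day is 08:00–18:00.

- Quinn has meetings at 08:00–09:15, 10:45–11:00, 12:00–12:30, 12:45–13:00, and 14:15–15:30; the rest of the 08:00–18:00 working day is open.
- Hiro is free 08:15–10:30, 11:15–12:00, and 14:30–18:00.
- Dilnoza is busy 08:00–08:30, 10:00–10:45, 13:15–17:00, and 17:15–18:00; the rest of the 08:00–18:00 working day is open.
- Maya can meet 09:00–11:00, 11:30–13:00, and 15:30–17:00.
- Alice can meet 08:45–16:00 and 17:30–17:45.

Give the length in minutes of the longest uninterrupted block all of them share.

45 minutes

Quinn free within 08:00–18:00: 09:15–10:45, 11:00–12:00, 12:30–12:45, 13:00–14:15, 15:30–18:00.
Dilnoza free within 08:00–18:00: 08:30–10:00, 10:45–13:15, 17:00–17:15.
Quinn ∩ Hiro: 09:15–10:30, 11:15–12:00, 15:30–18:00.
Quinn ∩ Hiro ∩ Dilnoza: 09:15–10:00, 11:15–12:00, 17:00–17:15.
Quinn ∩ Hiro ∩ Dilnoza ∩ Maya: 09:15–10:00, 11:30–12:00.
Quinn ∩ Hiro ∩ Dilnoza ∩ Maya ∩ Alice: 09:15–10:00, 11:30–12:00.
Common window lengths: 45, 30 min; longest is 45.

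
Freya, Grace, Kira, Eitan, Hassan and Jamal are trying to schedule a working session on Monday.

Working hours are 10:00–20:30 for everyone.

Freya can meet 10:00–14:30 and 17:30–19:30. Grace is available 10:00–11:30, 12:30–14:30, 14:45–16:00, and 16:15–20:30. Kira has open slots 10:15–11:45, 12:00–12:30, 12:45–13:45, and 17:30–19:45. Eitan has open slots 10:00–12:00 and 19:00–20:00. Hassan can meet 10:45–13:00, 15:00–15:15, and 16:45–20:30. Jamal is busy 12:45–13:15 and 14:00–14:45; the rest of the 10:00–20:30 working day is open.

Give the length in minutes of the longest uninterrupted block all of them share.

Jamal free within 10:00–20:30: 10:00–12:45, 13:15–14:00, 14:45–20:30.
Freya ∩ Grace: 10:00–11:30, 12:30–14:30, 17:30–19:30.
Freya ∩ Grace ∩ Kira: 10:15–11:30, 12:45–13:45, 17:30–19:30.
Freya ∩ Grace ∩ Kira ∩ Eitan: 10:15–11:30, 19:00–19:30.
Freya ∩ Grace ∩ Kira ∩ Eitan ∩ Hassan: 10:45–11:30, 19:00–19:30.
Freya ∩ Grace ∩ Kira ∩ Eitan ∩ Hassan ∩ Jamal: 10:45–11:30, 19:00–19:30.
Common window lengths: 45, 30 min; longest is 45.

45 minutes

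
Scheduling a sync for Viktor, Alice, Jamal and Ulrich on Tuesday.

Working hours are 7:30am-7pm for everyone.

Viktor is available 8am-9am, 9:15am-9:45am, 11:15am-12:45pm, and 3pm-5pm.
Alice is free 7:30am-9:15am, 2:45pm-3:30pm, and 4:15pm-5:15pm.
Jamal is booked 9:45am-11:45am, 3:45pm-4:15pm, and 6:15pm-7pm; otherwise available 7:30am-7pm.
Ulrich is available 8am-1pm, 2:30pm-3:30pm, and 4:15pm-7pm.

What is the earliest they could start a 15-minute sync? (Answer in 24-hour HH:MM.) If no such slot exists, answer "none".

08:00

Jamal free within 07:30–19:00: 07:30–09:45, 11:45–15:45, 16:15–18:15.
Viktor ∩ Alice: 08:00–09:00, 15:00–15:30, 16:15–17:00.
Viktor ∩ Alice ∩ Jamal: 08:00–09:00, 15:00–15:30, 16:15–17:00.
Viktor ∩ Alice ∩ Jamal ∩ Ulrich: 08:00–09:00, 15:00–15:30, 16:15–17:00.
Windows ≥ 15 min: 08:00–09:00, 15:00–15:30, 16:15–17:00.
Earliest such window starts at 08:00.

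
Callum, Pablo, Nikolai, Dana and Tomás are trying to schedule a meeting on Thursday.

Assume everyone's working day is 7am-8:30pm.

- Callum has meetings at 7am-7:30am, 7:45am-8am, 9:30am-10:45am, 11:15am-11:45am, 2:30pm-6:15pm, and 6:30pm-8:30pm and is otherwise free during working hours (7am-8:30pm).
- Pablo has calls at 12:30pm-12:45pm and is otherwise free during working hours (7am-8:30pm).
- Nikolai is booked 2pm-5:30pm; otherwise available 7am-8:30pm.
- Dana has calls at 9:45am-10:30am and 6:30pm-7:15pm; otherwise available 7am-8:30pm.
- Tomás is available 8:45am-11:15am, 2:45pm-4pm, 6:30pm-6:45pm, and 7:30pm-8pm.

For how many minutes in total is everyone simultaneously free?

Callum free within 07:00–20:30: 07:30–07:45, 08:00–09:30, 10:45–11:15, 11:45–14:30, 18:15–18:30.
Pablo free within 07:00–20:30: 07:00–12:30, 12:45–20:30.
Nikolai free within 07:00–20:30: 07:00–14:00, 17:30–20:30.
Dana free within 07:00–20:30: 07:00–09:45, 10:30–18:30, 19:15–20:30.
Callum ∩ Pablo: 07:30–07:45, 08:00–09:30, 10:45–11:15, 11:45–12:30, 12:45–14:30, 18:15–18:30.
Callum ∩ Pablo ∩ Nikolai: 07:30–07:45, 08:00–09:30, 10:45–11:15, 11:45–12:30, 12:45–14:00, 18:15–18:30.
Callum ∩ Pablo ∩ Nikolai ∩ Dana: 07:30–07:45, 08:00–09:30, 10:45–11:15, 11:45–12:30, 12:45–14:00, 18:15–18:30.
Callum ∩ Pablo ∩ Nikolai ∩ Dana ∩ Tomás: 08:45–09:30, 10:45–11:15.
Total common minutes: 45 + 30 = 75.

75 minutes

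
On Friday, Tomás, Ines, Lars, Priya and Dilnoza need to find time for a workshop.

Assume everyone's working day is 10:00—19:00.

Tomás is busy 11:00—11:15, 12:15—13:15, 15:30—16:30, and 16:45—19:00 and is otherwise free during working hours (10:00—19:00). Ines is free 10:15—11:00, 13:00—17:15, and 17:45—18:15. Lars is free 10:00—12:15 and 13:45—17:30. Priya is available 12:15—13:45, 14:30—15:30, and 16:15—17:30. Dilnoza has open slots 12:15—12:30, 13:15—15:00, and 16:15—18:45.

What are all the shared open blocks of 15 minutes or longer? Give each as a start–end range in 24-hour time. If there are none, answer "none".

Tomás free within 10:00–19:00: 10:00–11:00, 11:15–12:15, 13:15–15:30, 16:30–16:45.
Tomás ∩ Ines: 10:15–11:00, 13:15–15:30, 16:30–16:45.
Tomás ∩ Ines ∩ Lars: 10:15–11:00, 13:45–15:30, 16:30–16:45.
Tomás ∩ Ines ∩ Lars ∩ Priya: 14:30–15:30, 16:30–16:45.
Tomás ∩ Ines ∩ Lars ∩ Priya ∩ Dilnoza: 14:30–15:00, 16:30–16:45.
Windows ≥ 15 min: 14:30–15:00, 16:30–16:45.

14:30–15:00, 16:30–16:45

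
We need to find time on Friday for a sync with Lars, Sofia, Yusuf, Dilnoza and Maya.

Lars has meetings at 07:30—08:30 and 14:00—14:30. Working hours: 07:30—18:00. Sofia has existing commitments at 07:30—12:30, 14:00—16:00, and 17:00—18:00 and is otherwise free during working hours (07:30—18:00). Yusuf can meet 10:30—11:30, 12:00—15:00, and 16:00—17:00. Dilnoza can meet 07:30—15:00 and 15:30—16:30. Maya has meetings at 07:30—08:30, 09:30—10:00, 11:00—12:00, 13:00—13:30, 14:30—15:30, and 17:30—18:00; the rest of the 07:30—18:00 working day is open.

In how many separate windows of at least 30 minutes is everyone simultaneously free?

Lars free within 07:30–18:00: 08:30–14:00, 14:30–18:00.
Sofia free within 07:30–18:00: 12:30–14:00, 16:00–17:00.
Maya free within 07:30–18:00: 08:30–09:30, 10:00–11:00, 12:00–13:00, 13:30–14:30, 15:30–17:30.
Lars ∩ Sofia: 12:30–14:00, 16:00–17:00.
Lars ∩ Sofia ∩ Yusuf: 12:30–14:00, 16:00–17:00.
Lars ∩ Sofia ∩ Yusuf ∩ Dilnoza: 12:30–14:00, 16:00–16:30.
Lars ∩ Sofia ∩ Yusuf ∩ Dilnoza ∩ Maya: 12:30–13:00, 13:30–14:00, 16:00–16:30.
Windows ≥ 30 min: 12:30–13:00, 13:30–14:00, 16:00–16:30.
That's 3 windows.

3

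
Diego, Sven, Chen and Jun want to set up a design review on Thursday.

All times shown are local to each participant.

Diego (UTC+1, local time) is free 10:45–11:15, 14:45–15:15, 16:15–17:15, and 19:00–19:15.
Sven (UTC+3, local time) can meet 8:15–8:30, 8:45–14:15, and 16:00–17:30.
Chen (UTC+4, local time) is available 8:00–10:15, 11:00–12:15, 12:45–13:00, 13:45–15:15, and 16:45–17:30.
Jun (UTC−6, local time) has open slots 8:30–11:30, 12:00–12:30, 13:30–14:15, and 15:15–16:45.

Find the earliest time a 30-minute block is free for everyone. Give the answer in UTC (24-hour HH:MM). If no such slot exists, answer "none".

none

Diego → UTC: 09:45–10:15, 13:45–14:15, 15:15–16:15, 18:00–18:15.
Sven → UTC: 05:15–05:30, 05:45–11:15, 13:00–14:30.
Chen → UTC: 04:00–06:15, 07:00–08:15, 08:45–09:00, 09:45–11:15, 12:45–13:30.
Jun → UTC: 14:30–17:30, 18:00–18:30, 19:30–20:15, 21:15–22:45.
Diego ∩ Sven: 09:45–10:15, 13:45–14:15.
Diego ∩ Sven ∩ Chen: 09:45–10:15.
Diego ∩ Sven ∩ Chen ∩ Jun: (none).
Windows ≥ 30 min: (none).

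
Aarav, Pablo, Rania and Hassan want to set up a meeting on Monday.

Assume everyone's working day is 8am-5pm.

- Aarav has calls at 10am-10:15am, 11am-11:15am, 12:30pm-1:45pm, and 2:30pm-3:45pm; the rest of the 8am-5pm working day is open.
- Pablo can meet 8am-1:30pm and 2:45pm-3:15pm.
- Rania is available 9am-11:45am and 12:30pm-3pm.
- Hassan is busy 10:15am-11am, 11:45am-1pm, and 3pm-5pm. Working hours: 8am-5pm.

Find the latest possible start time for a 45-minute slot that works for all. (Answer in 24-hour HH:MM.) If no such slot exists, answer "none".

09:15

Aarav free within 08:00–17:00: 08:00–10:00, 10:15–11:00, 11:15–12:30, 13:45–14:30, 15:45–17:00.
Hassan free within 08:00–17:00: 08:00–10:15, 11:00–11:45, 13:00–15:00.
Aarav ∩ Pablo: 08:00–10:00, 10:15–11:00, 11:15–12:30.
Aarav ∩ Pablo ∩ Rania: 09:00–10:00, 10:15–11:00, 11:15–11:45.
Aarav ∩ Pablo ∩ Rania ∩ Hassan: 09:00–10:00, 11:15–11:45.
Windows ≥ 45 min: 09:00–10:00.
Latest start in the last window 09:00–10:00 is 10:00 − 45 min = 09:15.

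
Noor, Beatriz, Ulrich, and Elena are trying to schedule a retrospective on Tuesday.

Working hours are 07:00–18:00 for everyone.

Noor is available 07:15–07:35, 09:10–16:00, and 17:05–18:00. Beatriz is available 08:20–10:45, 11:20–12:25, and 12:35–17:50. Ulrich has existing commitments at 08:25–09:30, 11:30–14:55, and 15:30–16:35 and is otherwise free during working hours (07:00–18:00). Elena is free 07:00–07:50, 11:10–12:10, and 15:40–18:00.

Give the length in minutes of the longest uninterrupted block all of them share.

Ulrich free within 07:00–18:00: 07:00–08:25, 09:30–11:30, 14:55–15:30, 16:35–18:00.
Noor ∩ Beatriz: 09:10–10:45, 11:20–12:25, 12:35–16:00, 17:05–17:50.
Noor ∩ Beatriz ∩ Ulrich: 09:30–10:45, 11:20–11:30, 14:55–15:30, 17:05–17:50.
Noor ∩ Beatriz ∩ Ulrich ∩ Elena: 11:20–11:30, 17:05–17:50.
Common window lengths: 10, 45 min; longest is 45.

45 minutes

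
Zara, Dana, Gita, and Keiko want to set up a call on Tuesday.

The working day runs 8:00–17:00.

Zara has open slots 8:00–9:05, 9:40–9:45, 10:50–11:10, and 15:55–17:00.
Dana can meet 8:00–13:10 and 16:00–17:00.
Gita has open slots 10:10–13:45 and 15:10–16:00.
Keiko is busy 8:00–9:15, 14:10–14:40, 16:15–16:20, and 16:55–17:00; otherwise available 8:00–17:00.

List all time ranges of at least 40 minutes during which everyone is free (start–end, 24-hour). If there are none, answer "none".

Keiko free within 08:00–17:00: 09:15–14:10, 14:40–16:15, 16:20–16:55.
Zara ∩ Dana: 08:00–09:05, 09:40–09:45, 10:50–11:10, 16:00–17:00.
Zara ∩ Dana ∩ Gita: 10:50–11:10.
Zara ∩ Dana ∩ Gita ∩ Keiko: 10:50–11:10.
Windows ≥ 40 min: (none).

none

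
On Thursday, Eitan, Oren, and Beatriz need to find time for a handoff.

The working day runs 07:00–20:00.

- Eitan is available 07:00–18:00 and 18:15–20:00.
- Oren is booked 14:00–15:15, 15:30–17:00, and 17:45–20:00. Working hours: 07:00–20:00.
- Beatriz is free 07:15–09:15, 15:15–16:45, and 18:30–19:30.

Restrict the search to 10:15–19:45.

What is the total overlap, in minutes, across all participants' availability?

Oren free within 07:00–20:00: 07:00–14:00, 15:15–15:30, 17:00–17:45.
Eitan ∩ Oren: 07:00–14:00, 15:15–15:30, 17:00–17:45.
Eitan ∩ Oren ∩ Beatriz: 07:15–09:15, 15:15–15:30.
Restricted to 10:15–19:45: 15:15–15:30.
Total common minutes: 15.

15 minutes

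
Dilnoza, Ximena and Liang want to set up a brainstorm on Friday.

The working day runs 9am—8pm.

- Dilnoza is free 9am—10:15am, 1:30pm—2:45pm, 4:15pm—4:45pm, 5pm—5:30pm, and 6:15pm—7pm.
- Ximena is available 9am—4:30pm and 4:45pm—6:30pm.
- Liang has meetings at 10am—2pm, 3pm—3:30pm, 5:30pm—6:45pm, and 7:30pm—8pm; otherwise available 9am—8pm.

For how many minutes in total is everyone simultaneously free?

Liang free within 09:00–20:00: 09:00–10:00, 14:00–15:00, 15:30–17:30, 18:45–19:30.
Dilnoza ∩ Ximena: 09:00–10:15, 13:30–14:45, 16:15–16:30, 17:00–17:30, 18:15–18:30.
Dilnoza ∩ Ximena ∩ Liang: 09:00–10:00, 14:00–14:45, 16:15–16:30, 17:00–17:30.
Total common minutes: 60 + 45 + 15 + 30 = 150.

150 minutes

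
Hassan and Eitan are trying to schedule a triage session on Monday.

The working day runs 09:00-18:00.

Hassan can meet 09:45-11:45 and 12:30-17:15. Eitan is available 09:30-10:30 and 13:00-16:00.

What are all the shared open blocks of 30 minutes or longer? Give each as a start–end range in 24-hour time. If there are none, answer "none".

09:45–10:30, 13:00–16:00

Hassan ∩ Eitan: 09:45–10:30, 13:00–16:00.
Windows ≥ 30 min: 09:45–10:30, 13:00–16:00.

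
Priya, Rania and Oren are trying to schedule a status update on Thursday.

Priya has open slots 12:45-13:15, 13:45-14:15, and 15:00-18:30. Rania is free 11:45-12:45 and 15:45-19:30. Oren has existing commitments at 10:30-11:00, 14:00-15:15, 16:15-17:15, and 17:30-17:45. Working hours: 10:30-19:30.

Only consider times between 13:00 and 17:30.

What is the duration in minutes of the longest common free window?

Oren free within 10:30–19:30: 11:00–14:00, 15:15–16:15, 17:15–17:30, 17:45–19:30.
Priya ∩ Rania: 15:45–18:30.
Priya ∩ Rania ∩ Oren: 15:45–16:15, 17:15–17:30, 17:45–18:30.
Restricted to 13:00–17:30: 15:45–16:15, 17:15–17:30.
Common window lengths: 30, 15 min; longest is 30.

30 minutes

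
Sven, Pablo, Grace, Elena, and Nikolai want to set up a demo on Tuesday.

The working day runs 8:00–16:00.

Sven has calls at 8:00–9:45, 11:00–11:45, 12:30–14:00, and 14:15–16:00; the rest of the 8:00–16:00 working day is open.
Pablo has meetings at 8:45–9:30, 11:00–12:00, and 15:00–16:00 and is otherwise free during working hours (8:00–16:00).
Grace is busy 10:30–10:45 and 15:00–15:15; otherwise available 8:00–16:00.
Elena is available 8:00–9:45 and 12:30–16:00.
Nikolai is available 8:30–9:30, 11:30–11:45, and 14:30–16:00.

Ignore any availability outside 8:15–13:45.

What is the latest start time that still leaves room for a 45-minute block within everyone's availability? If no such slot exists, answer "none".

Sven free within 08:00–16:00: 09:45–11:00, 11:45–12:30, 14:00–14:15.
Pablo free within 08:00–16:00: 08:00–08:45, 09:30–11:00, 12:00–15:00.
Grace free within 08:00–16:00: 08:00–10:30, 10:45–15:00, 15:15–16:00.
Sven ∩ Pablo: 09:45–11:00, 12:00–12:30, 14:00–14:15.
Sven ∩ Pablo ∩ Grace: 09:45–10:30, 10:45–11:00, 12:00–12:30, 14:00–14:15.
Sven ∩ Pablo ∩ Grace ∩ Elena: 14:00–14:15.
Sven ∩ Pablo ∩ Grace ∩ Elena ∩ Nikolai: (none).
Restricted to 08:15–13:45: (none).
Windows ≥ 45 min: (none).

none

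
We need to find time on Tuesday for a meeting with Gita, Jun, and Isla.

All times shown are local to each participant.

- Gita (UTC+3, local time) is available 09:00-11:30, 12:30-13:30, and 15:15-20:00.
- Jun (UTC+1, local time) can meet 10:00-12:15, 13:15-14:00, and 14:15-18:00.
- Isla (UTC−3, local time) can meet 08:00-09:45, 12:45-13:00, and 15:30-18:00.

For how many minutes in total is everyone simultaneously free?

Gita → UTC: 06:00–08:30, 09:30–10:30, 12:15–17:00.
Jun → UTC: 09:00–11:15, 12:15–13:00, 13:15–17:00.
Isla → UTC: 11:00–12:45, 15:45–16:00, 18:30–21:00.
Gita ∩ Jun: 09:30–10:30, 12:15–13:00, 13:15–17:00.
Gita ∩ Jun ∩ Isla: 12:15–12:45, 15:45–16:00.
Total common minutes: 30 + 15 = 45.

45 minutes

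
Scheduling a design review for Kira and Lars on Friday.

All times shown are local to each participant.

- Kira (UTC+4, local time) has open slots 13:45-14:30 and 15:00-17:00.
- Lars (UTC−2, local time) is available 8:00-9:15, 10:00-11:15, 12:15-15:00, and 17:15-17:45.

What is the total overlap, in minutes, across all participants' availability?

105 minutes

Kira → UTC: 09:45–10:30, 11:00–13:00.
Lars → UTC: 10:00–11:15, 12:00–13:15, 14:15–17:00, 19:15–19:45.
Kira ∩ Lars: 10:00–10:30, 11:00–11:15, 12:00–13:00.
Total common minutes: 30 + 15 + 60 = 105.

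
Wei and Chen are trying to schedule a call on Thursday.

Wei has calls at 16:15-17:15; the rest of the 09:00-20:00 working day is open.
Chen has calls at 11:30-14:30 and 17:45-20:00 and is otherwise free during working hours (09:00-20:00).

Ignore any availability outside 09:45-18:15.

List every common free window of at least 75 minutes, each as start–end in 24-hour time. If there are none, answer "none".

09:45–11:30, 14:30–16:15

Wei free within 09:00–20:00: 09:00–16:15, 17:15–20:00.
Chen free within 09:00–20:00: 09:00–11:30, 14:30–17:45.
Wei ∩ Chen: 09:00–11:30, 14:30–16:15, 17:15–17:45.
Restricted to 09:45–18:15: 09:45–11:30, 14:30–16:15, 17:15–17:45.
Windows ≥ 75 min: 09:45–11:30, 14:30–16:15.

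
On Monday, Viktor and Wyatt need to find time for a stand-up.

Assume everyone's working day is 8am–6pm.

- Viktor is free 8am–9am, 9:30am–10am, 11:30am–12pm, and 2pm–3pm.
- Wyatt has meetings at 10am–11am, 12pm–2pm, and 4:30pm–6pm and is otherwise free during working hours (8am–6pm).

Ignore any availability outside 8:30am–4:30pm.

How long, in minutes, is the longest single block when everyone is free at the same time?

Wyatt free within 08:00–18:00: 08:00–10:00, 11:00–12:00, 14:00–16:30.
Viktor ∩ Wyatt: 08:00–09:00, 09:30–10:00, 11:30–12:00, 14:00–15:00.
Restricted to 08:30–16:30: 08:30–09:00, 09:30–10:00, 11:30–12:00, 14:00–15:00.
Common window lengths: 30, 30, 30, 60 min; longest is 60.

60 minutes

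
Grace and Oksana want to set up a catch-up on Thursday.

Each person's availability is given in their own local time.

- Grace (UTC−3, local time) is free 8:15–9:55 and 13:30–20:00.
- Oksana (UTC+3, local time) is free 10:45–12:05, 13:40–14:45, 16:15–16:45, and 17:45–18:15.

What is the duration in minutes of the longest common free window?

Grace → UTC: 11:15–12:55, 16:30–23:00.
Oksana → UTC: 07:45–09:05, 10:40–11:45, 13:15–13:45, 14:45–15:15.
Grace ∩ Oksana: 11:15–11:45.
Single common window of 30 minutes.

30 minutes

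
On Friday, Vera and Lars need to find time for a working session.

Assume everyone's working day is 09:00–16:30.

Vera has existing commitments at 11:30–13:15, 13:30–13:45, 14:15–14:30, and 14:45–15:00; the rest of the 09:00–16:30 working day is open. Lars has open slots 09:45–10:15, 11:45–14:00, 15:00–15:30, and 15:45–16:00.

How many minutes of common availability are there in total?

105 minutes

Vera free within 09:00–16:30: 09:00–11:30, 13:15–13:30, 13:45–14:15, 14:30–14:45, 15:00–16:30.
Vera ∩ Lars: 09:45–10:15, 13:15–13:30, 13:45–14:00, 15:00–15:30, 15:45–16:00.
Total common minutes: 30 + 15 + 15 + 30 + 15 = 105.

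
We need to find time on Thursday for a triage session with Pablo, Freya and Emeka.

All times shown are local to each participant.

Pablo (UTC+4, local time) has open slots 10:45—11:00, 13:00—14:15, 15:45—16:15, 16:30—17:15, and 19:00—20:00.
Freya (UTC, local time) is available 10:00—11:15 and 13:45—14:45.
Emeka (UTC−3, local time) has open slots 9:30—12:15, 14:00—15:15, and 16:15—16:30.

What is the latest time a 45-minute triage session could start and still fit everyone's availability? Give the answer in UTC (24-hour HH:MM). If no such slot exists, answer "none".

Pablo → UTC: 06:45–07:00, 09:00–10:15, 11:45–12:15, 12:30–13:15, 15:00–16:00.
Freya → UTC: 10:00–11:15, 13:45–14:45.
Emeka → UTC: 12:30–15:15, 17:00–18:15, 19:15–19:30.
Pablo ∩ Freya: 10:00–10:15.
Pablo ∩ Freya ∩ Emeka: (none).
Windows ≥ 45 min: (none).

none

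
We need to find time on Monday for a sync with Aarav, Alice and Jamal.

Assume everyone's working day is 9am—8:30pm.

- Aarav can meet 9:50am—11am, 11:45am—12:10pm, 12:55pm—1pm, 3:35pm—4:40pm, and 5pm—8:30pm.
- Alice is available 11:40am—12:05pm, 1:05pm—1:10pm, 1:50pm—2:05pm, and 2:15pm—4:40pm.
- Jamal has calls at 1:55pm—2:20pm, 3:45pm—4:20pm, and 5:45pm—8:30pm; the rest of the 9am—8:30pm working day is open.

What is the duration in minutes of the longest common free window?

Jamal free within 09:00–20:30: 09:00–13:55, 14:20–15:45, 16:20–17:45.
Aarav ∩ Alice: 11:45–12:05, 15:35–16:40.
Aarav ∩ Alice ∩ Jamal: 11:45–12:05, 15:35–15:45, 16:20–16:40.
Common window lengths: 20, 10, 20 min; longest is 20.

20 minutes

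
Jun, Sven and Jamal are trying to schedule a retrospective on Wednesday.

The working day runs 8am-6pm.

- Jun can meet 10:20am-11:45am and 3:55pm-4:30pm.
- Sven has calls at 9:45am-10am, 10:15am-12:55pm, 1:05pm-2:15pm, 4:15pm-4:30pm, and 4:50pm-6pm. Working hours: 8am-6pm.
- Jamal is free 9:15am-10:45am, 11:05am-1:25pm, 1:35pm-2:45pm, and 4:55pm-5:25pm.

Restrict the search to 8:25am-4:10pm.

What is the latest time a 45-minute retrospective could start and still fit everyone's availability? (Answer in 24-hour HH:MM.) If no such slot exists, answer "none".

none

Sven free within 08:00–18:00: 08:00–09:45, 10:00–10:15, 12:55–13:05, 14:15–16:15, 16:30–16:50.
Jun ∩ Sven: 15:55–16:15.
Jun ∩ Sven ∩ Jamal: (none).
Restricted to 08:25–16:10: (none).
Windows ≥ 45 min: (none).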